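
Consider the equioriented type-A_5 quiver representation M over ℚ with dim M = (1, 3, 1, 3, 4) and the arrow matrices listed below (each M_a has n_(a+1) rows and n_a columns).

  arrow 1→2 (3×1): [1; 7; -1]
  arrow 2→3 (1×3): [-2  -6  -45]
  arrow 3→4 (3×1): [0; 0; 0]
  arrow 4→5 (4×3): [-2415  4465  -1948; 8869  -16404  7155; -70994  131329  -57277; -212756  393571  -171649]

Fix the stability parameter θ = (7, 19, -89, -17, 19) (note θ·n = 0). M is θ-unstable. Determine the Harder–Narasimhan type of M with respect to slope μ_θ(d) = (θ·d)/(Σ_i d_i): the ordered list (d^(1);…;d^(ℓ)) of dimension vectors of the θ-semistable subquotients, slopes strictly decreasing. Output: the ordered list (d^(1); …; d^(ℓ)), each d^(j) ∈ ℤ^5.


Interval decomposition of M: I[1,3], I[2,2]^2, I[4,4], I[4,5]^2, I[5,5]^2.
HN type (ℓ=3): μ^(1)=19; μ^(2)=-17; μ^(3)=-21

((0, 2, 0, 0, 4); (0, 0, 0, 3, 0); (1, 1, 1, 0, 0))


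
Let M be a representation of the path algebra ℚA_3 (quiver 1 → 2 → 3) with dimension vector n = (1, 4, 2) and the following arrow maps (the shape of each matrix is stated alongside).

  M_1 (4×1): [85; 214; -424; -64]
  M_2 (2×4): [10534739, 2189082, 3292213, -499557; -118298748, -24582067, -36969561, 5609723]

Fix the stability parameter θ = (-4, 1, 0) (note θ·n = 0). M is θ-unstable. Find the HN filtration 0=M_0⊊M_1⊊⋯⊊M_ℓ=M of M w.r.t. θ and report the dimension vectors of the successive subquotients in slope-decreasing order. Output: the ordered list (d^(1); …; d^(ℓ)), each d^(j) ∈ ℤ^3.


Via rank(M_{q-1}∘⋯∘M_p): M ≅ I[1,3], I[2,2]^2, I[2,3].
μ_θ-semistable layers: μ^(1)=1; μ^(2)=1/2; μ^(3)=-4

((0, 2, 0); (0, 2, 2); (1, 0, 0))


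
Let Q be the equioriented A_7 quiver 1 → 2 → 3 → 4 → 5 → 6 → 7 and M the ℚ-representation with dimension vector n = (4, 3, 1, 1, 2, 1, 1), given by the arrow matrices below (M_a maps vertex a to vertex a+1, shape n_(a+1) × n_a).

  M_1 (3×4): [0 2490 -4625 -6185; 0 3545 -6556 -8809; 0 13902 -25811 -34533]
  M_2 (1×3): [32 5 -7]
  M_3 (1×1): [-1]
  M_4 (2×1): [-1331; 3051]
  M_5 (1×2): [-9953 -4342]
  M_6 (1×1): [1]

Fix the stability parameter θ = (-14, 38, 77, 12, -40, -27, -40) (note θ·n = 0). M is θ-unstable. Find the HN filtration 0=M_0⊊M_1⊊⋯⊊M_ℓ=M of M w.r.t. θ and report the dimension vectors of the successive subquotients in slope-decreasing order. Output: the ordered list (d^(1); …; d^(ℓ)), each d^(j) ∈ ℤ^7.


Barcode: M ≅ I[1,1], I[1,2]^2, I[1,7], I[5,5]. HN layers by μ_θ (4 steps, strictly decreasing):
  μ^(1)=38; μ^(2)=10/3; μ^(3)=-14; μ^(4)=-40

((0, 2, 0, 0, 0, 0, 0); (0, 1, 1, 1, 1, 1, 1); (4, 0, 0, 0, 0, 0, 0); (0, 0, 0, 0, 1, 0, 0))


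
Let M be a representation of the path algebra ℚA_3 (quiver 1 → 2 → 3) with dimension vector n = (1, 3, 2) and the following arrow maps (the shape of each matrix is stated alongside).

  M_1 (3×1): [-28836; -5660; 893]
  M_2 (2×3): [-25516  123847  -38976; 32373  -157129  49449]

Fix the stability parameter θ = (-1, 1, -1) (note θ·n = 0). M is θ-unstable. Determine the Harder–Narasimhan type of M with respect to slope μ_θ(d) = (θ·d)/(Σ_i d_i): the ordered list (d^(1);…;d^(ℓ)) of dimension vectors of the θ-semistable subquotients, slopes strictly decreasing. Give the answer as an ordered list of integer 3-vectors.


Interval decomposition of M: I[1,3], I[2,2], I[2,3].
HN type (ℓ=3): μ^(1)=1; μ^(2)=0; μ^(3)=-1

((0, 1, 0); (0, 2, 2); (1, 0, 0))


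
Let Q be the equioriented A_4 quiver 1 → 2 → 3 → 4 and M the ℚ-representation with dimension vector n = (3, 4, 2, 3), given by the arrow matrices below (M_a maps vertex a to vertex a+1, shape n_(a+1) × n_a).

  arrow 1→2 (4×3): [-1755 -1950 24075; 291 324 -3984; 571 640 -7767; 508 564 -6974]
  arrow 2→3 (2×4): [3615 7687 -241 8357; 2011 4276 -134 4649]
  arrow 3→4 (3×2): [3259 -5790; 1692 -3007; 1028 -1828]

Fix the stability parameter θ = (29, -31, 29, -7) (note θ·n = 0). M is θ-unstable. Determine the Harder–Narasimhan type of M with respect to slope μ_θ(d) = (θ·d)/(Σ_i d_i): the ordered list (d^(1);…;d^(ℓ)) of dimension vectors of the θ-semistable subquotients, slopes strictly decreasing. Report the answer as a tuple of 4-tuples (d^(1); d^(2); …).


Interval decomposition of M: I[1,2], I[1,4]^2, I[2,2], I[4,4].
HN type (ℓ=4): μ^(1)=11; μ^(2)=-1; μ^(3)=-7; μ^(4)=-31

((0, 0, 2, 2); (3, 3, 0, 0); (0, 0, 0, 1); (0, 1, 0, 0))


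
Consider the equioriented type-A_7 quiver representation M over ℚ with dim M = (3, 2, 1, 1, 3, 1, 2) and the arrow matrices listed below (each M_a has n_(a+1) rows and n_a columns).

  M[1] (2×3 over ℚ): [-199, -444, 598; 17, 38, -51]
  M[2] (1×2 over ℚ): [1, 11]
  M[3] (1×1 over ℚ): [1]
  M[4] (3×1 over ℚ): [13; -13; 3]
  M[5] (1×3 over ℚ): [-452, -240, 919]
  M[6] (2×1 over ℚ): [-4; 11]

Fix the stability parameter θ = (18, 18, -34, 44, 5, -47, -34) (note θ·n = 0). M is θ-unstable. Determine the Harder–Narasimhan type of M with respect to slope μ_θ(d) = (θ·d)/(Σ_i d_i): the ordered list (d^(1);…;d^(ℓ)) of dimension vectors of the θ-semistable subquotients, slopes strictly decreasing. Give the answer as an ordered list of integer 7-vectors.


Barcode: M ≅ I[1,1], I[1,2], I[1,7], I[5,5]^2, I[7,7]. HN layers by μ_θ (4 steps, strictly decreasing):
  μ^(1)=18; μ^(2)=5; μ^(3)=-30/7; μ^(4)=-34

((2, 1, 0, 0, 0, 0, 0); (0, 0, 0, 0, 2, 0, 0); (1, 1, 1, 1, 1, 1, 1); (0, 0, 0, 0, 0, 0, 1))


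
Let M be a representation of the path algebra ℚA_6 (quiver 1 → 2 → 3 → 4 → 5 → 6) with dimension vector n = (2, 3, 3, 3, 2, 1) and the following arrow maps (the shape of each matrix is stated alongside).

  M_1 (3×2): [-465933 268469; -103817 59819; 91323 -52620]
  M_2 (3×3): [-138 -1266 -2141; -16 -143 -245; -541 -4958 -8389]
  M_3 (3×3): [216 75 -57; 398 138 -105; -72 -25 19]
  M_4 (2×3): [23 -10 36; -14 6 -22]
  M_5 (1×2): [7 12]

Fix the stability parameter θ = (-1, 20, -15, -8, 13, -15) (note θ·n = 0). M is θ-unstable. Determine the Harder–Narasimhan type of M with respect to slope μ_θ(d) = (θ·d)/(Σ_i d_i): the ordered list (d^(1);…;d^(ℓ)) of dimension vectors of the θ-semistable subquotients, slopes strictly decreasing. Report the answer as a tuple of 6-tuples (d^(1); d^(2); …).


Via rank(M_{q-1}∘⋯∘M_p): M ≅ I[1,3], I[1,6], I[2,5], I[4,4].
μ_θ-semistable layers: μ^(1)=13; μ^(2)=5/2; μ^(3)=-1; μ^(4)=-8

((0, 0, 0, 0, 1, 0); (0, 1, 1, 0, 0, 0); (2, 2, 2, 2, 1, 1); (0, 0, 0, 1, 0, 0))


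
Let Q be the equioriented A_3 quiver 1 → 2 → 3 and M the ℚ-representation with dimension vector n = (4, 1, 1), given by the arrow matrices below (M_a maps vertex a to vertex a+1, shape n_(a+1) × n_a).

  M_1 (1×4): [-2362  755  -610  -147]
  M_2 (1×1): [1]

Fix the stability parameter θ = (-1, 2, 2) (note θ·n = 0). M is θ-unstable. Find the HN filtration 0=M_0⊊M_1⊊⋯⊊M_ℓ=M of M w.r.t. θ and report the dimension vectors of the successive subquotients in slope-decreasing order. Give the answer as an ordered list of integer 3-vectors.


Via rank(M_{q-1}∘⋯∘M_p): M ≅ I[1,1]^3, I[1,3].
μ_θ-semistable layers: μ^(1)=2; μ^(2)=-1

((0, 1, 1); (4, 0, 0))


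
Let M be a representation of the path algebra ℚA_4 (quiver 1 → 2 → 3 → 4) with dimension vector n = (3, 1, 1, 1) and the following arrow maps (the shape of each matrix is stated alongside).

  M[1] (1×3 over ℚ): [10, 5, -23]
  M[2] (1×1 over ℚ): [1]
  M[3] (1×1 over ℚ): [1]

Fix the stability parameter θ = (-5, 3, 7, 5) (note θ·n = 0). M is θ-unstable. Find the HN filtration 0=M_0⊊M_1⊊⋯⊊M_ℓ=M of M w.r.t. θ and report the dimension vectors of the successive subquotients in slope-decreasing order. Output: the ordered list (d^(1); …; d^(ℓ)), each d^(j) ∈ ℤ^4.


Via rank(M_{q-1}∘⋯∘M_p): M ≅ I[1,1]^2, I[1,4].
μ_θ-semistable layers: μ^(1)=6; μ^(2)=3; μ^(3)=-5

((0, 0, 1, 1); (0, 1, 0, 0); (3, 0, 0, 0))


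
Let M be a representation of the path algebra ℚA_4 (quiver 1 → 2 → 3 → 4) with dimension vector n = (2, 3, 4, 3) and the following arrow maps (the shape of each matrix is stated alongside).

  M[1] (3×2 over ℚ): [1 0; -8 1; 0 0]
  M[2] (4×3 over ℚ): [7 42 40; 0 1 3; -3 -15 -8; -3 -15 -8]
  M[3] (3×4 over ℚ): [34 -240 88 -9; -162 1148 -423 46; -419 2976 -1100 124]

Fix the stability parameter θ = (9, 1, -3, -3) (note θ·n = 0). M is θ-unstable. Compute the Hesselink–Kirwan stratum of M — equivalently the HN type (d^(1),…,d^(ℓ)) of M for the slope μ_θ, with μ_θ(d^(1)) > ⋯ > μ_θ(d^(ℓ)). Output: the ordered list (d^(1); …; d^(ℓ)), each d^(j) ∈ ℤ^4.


Interval decomposition of M: I[1,4]^2, I[2,4], I[3,3].
HN type (ℓ=3): μ^(1)=1; μ^(2)=-5/3; μ^(3)=-3

((2, 2, 2, 2); (0, 1, 1, 1); (0, 0, 1, 0))


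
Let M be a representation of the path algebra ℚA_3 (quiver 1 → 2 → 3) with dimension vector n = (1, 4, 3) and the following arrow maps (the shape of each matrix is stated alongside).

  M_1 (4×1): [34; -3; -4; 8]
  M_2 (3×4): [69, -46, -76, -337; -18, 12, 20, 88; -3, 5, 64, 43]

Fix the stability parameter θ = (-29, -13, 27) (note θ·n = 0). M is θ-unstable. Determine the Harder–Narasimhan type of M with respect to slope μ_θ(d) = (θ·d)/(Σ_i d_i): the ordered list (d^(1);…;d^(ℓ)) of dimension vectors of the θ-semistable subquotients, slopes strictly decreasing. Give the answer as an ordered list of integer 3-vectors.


Via rank(M_{q-1}∘⋯∘M_p): M ≅ I[1,3], I[2,2], I[2,3]^2.
μ_θ-semistable layers: μ^(1)=27; μ^(2)=-13; μ^(3)=-29

((0, 0, 3); (0, 4, 0); (1, 0, 0))


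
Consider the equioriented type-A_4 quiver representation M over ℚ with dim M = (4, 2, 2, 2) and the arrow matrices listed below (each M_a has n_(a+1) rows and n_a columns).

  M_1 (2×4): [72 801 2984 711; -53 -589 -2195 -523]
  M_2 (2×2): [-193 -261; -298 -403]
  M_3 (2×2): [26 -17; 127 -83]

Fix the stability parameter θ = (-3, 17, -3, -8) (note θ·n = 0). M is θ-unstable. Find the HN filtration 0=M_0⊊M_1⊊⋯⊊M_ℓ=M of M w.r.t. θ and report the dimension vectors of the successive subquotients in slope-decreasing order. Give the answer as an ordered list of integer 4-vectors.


Interval decomposition of M: I[1,1]^2, I[1,4]^2.
HN type (ℓ=2): μ^(1)=2; μ^(2)=-3

((0, 2, 2, 2); (4, 0, 0, 0))


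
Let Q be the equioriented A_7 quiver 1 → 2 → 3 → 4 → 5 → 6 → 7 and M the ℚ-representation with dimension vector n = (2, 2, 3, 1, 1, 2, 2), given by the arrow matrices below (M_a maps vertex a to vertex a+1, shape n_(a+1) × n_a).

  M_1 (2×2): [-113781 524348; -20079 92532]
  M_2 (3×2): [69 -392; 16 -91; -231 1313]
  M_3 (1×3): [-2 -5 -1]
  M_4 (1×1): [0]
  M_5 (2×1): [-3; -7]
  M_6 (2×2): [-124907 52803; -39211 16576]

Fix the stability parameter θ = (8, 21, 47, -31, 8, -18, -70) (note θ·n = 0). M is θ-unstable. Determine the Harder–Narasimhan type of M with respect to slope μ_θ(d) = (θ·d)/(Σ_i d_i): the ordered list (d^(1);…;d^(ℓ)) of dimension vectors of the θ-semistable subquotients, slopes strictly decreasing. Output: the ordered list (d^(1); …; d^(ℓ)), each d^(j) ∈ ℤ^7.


Barcode: M ≅ I[1,1], I[1,4], I[2,3], I[3,3], I[5,7], I[6,7]. HN layers by μ_θ (6 steps, strictly decreasing):
  μ^(1)=47; μ^(2)=21; μ^(3)=37/3; μ^(4)=8; μ^(5)=-80/3; μ^(6)=-44

((0, 0, 2, 0, 0, 0, 0); (0, 1, 0, 0, 0, 0, 0); (0, 1, 1, 1, 0, 0, 0); (2, 0, 0, 0, 0, 0, 0); (0, 0, 0, 0, 1, 1, 1); (0, 0, 0, 0, 0, 1, 1))


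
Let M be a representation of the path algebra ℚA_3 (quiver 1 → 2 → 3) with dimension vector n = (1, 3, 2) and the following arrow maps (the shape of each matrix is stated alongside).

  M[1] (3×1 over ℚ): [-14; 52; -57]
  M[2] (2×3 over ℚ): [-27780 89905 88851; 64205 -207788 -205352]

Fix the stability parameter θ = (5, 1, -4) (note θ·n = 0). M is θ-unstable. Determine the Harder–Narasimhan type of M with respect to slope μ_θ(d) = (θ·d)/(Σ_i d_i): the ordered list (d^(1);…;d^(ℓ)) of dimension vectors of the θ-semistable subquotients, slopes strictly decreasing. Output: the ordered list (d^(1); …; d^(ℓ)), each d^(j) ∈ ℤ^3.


Barcode: M ≅ I[1,3], I[2,2], I[2,3]. HN layers by μ_θ (3 steps, strictly decreasing):
  μ^(1)=1; μ^(2)=2/3; μ^(3)=-3/2

((0, 1, 0); (1, 1, 1); (0, 1, 1))


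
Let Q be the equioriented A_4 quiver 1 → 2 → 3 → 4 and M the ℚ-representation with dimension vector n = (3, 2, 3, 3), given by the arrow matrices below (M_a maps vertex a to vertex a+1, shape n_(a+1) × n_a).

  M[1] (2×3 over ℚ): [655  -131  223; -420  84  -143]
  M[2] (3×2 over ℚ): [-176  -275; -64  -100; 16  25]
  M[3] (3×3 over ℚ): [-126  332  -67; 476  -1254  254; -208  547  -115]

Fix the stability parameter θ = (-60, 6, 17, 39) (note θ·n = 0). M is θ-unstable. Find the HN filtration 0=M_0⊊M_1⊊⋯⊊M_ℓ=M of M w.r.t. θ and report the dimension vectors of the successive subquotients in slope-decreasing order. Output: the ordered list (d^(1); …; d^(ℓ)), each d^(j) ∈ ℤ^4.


Barcode: M ≅ I[1,1], I[1,2], I[1,4], I[3,4]^2. HN layers by μ_θ (4 steps, strictly decreasing):
  μ^(1)=39; μ^(2)=17; μ^(3)=6; μ^(4)=-60

((0, 0, 0, 3); (0, 0, 3, 0); (0, 2, 0, 0); (3, 0, 0, 0))


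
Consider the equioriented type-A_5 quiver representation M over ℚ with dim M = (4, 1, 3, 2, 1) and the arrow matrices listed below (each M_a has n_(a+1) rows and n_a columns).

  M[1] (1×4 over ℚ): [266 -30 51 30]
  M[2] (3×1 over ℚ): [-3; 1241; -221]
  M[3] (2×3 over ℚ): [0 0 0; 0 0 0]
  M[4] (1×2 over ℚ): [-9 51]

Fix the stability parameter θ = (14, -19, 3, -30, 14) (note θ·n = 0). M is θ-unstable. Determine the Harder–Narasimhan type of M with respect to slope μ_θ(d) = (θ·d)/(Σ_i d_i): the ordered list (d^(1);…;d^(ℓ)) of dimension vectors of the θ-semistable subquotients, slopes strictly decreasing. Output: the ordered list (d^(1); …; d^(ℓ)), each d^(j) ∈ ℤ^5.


Via rank(M_{q-1}∘⋯∘M_p): M ≅ I[1,1]^3, I[1,3], I[3,3]^2, I[4,4], I[4,5].
μ_θ-semistable layers: μ^(1)=14; μ^(2)=3; μ^(3)=-5/2; μ^(4)=-30

((3, 0, 0, 0, 1); (0, 0, 3, 0, 0); (1, 1, 0, 0, 0); (0, 0, 0, 2, 0))


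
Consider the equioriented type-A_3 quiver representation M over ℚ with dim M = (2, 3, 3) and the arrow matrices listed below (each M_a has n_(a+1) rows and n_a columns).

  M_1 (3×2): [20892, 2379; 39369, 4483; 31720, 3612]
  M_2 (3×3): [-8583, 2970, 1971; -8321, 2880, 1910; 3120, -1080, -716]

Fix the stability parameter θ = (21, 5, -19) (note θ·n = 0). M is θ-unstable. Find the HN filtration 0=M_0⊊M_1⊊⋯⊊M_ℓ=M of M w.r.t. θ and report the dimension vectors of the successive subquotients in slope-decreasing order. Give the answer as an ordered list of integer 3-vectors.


Interval decomposition of M: I[1,3]^2, I[2,2], I[3,3].
HN type (ℓ=3): μ^(1)=5; μ^(2)=7/3; μ^(3)=-19

((0, 1, 0); (2, 2, 2); (0, 0, 1))


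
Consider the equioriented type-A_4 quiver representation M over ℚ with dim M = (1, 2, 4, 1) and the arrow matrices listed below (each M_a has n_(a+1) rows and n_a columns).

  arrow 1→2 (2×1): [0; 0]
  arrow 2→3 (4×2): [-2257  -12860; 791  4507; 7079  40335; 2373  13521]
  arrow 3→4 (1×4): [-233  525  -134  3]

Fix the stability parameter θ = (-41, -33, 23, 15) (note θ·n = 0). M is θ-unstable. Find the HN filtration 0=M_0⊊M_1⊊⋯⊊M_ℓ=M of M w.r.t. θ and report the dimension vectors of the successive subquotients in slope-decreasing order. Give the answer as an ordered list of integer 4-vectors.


Barcode: M ≅ I[1,1], I[2,3], I[2,4], I[3,3]^2. HN layers by μ_θ (4 steps, strictly decreasing):
  μ^(1)=23; μ^(2)=19; μ^(3)=-33; μ^(4)=-41

((0, 0, 3, 0); (0, 0, 1, 1); (0, 2, 0, 0); (1, 0, 0, 0))


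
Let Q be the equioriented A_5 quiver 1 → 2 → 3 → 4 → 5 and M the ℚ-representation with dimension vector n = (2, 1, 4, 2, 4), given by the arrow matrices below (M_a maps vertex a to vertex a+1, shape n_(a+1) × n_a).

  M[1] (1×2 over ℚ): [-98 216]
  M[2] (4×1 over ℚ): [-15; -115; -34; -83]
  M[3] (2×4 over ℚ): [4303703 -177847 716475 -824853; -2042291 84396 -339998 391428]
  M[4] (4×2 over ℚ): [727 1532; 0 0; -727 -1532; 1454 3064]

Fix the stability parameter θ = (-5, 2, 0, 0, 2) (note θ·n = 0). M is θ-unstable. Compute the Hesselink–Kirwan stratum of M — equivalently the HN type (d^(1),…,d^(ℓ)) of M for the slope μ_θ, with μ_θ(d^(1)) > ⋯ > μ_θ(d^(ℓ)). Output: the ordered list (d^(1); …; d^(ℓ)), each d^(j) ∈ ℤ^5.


Interval decomposition of M: I[1,1], I[1,5], I[3,3]^2, I[3,4], I[5,5]^3.
HN type (ℓ=4): μ^(1)=2; μ^(2)=2/3; μ^(3)=0; μ^(4)=-5

((0, 0, 0, 0, 4); (0, 1, 1, 1, 0); (0, 0, 3, 1, 0); (2, 0, 0, 0, 0))


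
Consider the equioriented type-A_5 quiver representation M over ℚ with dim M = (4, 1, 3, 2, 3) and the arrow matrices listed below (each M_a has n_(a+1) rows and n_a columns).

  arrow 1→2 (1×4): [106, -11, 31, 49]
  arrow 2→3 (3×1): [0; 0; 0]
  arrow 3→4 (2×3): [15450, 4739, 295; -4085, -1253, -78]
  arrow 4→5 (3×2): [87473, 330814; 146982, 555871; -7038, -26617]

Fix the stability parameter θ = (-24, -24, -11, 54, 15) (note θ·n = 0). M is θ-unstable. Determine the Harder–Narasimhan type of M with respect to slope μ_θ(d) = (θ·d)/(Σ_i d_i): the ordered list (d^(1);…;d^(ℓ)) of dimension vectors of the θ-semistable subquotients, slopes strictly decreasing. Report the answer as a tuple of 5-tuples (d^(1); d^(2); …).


Barcode: M ≅ I[1,1]^3, I[1,2], I[3,3], I[3,5]^2, I[5,5]. HN layers by μ_θ (4 steps, strictly decreasing):
  μ^(1)=69/2; μ^(2)=15; μ^(3)=-11; μ^(4)=-24

((0, 0, 0, 2, 2); (0, 0, 0, 0, 1); (0, 0, 3, 0, 0); (4, 1, 0, 0, 0))


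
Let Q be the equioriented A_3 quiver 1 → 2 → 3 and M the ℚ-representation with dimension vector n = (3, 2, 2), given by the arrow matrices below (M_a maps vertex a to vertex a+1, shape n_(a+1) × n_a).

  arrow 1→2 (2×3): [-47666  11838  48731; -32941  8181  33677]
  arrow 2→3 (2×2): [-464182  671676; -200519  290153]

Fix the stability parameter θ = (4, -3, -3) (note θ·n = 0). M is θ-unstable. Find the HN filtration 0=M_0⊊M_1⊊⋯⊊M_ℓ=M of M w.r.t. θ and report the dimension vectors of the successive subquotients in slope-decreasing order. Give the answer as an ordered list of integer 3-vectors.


Via rank(M_{q-1}∘⋯∘M_p): M ≅ I[1,1], I[1,3]^2.
μ_θ-semistable layers: μ^(1)=4; μ^(2)=-2/3

((1, 0, 0); (2, 2, 2))


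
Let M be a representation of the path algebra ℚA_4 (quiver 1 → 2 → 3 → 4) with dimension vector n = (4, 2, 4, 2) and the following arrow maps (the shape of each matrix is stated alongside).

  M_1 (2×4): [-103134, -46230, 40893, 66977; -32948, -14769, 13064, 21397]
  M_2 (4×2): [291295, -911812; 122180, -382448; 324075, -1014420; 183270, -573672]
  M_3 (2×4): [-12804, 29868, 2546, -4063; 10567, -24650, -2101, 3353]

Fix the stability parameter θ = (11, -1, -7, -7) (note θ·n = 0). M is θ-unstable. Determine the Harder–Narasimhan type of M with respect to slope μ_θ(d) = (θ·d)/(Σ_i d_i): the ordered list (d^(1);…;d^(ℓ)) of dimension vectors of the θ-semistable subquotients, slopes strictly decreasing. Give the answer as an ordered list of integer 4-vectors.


Interval decomposition of M: I[1,1]^2, I[1,2], I[1,3], I[3,3], I[3,4]^2.
HN type (ℓ=4): μ^(1)=11; μ^(2)=5; μ^(3)=1; μ^(4)=-7

((2, 0, 0, 0); (1, 1, 0, 0); (1, 1, 1, 0); (0, 0, 3, 2))


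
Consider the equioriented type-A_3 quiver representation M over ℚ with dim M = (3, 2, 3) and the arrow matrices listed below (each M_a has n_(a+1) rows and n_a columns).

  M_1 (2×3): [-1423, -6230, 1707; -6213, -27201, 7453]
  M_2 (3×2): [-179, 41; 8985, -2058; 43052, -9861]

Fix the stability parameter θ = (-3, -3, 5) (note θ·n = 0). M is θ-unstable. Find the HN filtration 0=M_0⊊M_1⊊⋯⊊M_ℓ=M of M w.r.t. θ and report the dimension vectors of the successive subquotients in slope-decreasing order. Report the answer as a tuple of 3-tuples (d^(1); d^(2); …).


Interval decomposition of M: I[1,1], I[1,3]^2, I[3,3].
HN type (ℓ=2): μ^(1)=5; μ^(2)=-3

((0, 0, 3); (3, 2, 0))


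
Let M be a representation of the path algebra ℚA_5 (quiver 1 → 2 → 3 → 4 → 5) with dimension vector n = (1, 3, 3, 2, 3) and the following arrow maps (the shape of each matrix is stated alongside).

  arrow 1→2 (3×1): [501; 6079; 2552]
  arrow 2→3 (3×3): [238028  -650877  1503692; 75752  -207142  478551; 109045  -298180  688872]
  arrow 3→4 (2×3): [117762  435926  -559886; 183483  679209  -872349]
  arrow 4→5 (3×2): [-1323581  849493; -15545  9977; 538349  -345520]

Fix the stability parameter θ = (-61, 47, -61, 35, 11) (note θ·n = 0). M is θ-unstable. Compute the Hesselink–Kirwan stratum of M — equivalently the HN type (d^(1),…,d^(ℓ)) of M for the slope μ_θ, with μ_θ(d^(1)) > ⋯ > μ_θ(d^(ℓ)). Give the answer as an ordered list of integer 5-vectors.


Barcode: M ≅ I[1,3], I[2,3], I[2,5], I[4,5], I[5,5]. HN layers by μ_θ (4 steps, strictly decreasing):
  μ^(1)=23; μ^(2)=11; μ^(3)=-7; μ^(4)=-61

((0, 0, 0, 2, 2); (0, 0, 0, 0, 1); (0, 3, 3, 0, 0); (1, 0, 0, 0, 0))


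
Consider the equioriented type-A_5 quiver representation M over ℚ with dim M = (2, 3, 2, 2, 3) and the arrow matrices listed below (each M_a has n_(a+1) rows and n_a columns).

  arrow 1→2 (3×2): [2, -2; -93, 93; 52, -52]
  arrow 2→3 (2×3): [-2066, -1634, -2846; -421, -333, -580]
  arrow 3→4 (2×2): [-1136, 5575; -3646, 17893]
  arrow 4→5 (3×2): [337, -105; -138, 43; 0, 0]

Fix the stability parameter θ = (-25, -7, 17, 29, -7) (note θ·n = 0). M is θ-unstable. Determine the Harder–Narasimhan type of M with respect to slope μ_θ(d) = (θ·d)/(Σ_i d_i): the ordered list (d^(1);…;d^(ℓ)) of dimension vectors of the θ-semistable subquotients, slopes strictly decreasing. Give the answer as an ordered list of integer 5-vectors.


Via rank(M_{q-1}∘⋯∘M_p): M ≅ I[1,1], I[1,5], I[2,2], I[2,5], I[5,5].
μ_θ-semistable layers: μ^(1)=13; μ^(2)=-7; μ^(3)=-25

((0, 0, 2, 2, 2); (0, 3, 0, 0, 1); (2, 0, 0, 0, 0))


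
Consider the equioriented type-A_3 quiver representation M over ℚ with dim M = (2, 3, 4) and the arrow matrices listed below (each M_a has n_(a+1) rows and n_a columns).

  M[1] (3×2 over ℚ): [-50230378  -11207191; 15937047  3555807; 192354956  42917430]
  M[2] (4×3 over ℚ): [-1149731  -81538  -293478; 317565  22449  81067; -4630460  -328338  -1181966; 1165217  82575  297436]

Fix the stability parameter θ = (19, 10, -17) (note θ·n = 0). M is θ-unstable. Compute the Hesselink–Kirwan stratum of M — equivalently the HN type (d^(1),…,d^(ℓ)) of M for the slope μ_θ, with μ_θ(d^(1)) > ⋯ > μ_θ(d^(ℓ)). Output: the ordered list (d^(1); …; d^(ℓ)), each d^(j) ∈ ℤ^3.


Via rank(M_{q-1}∘⋯∘M_p): M ≅ I[1,3]^2, I[2,3], I[3,3].
μ_θ-semistable layers: μ^(1)=4; μ^(2)=-7/2; μ^(3)=-17

((2, 2, 2); (0, 1, 1); (0, 0, 1))


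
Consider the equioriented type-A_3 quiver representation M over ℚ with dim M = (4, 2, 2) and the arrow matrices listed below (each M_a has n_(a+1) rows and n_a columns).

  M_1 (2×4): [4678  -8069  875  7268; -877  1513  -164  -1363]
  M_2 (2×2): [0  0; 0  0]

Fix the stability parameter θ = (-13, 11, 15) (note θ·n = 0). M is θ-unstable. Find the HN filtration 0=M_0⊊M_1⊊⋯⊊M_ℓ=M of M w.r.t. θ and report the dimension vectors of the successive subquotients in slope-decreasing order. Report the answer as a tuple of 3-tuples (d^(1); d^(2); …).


Interval decomposition of M: I[1,1]^2, I[1,2]^2, I[3,3]^2.
HN type (ℓ=3): μ^(1)=15; μ^(2)=11; μ^(3)=-13

((0, 0, 2); (0, 2, 0); (4, 0, 0))


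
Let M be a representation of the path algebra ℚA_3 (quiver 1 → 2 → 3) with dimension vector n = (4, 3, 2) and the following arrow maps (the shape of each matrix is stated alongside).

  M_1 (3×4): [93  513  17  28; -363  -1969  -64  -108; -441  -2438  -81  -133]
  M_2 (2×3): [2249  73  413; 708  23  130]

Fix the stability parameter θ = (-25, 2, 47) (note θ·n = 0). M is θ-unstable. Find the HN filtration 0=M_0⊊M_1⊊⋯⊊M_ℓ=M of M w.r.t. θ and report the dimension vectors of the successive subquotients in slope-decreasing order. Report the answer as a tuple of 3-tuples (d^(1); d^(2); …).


Via rank(M_{q-1}∘⋯∘M_p): M ≅ I[1,1], I[1,2], I[1,3]^2.
μ_θ-semistable layers: μ^(1)=47; μ^(2)=2; μ^(3)=-25

((0, 0, 2); (0, 3, 0); (4, 0, 0))


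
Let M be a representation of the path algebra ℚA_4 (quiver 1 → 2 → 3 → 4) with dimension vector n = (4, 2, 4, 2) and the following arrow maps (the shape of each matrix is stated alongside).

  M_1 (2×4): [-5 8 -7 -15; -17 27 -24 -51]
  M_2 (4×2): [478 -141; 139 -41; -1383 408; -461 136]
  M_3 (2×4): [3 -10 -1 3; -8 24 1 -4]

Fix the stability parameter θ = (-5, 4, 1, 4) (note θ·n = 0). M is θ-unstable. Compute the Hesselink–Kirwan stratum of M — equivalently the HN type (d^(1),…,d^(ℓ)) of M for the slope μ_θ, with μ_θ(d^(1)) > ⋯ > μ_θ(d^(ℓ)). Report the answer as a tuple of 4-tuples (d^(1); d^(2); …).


Interval decomposition of M: I[1,1]^2, I[1,4]^2, I[3,3]^2.
HN type (ℓ=4): μ^(1)=4; μ^(2)=5/2; μ^(3)=1; μ^(4)=-5

((0, 0, 0, 2); (0, 2, 2, 0); (0, 0, 2, 0); (4, 0, 0, 0))


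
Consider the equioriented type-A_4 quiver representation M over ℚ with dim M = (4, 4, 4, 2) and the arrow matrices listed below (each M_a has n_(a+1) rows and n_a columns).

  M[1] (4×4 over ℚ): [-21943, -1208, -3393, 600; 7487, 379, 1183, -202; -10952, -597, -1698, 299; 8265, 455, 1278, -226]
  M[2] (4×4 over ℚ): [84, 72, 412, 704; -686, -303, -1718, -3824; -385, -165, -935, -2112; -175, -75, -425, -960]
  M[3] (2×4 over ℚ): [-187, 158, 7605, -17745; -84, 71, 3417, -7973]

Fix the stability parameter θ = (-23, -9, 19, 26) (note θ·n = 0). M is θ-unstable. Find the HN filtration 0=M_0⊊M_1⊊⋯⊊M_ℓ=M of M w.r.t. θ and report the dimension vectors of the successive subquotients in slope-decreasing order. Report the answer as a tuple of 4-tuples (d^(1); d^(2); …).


Interval decomposition of M: I[1,2]^2, I[1,4]^2, I[3,3]^2.
HN type (ℓ=4): μ^(1)=26; μ^(2)=19; μ^(3)=-9; μ^(4)=-23

((0, 0, 0, 2); (0, 0, 4, 0); (0, 4, 0, 0); (4, 0, 0, 0))


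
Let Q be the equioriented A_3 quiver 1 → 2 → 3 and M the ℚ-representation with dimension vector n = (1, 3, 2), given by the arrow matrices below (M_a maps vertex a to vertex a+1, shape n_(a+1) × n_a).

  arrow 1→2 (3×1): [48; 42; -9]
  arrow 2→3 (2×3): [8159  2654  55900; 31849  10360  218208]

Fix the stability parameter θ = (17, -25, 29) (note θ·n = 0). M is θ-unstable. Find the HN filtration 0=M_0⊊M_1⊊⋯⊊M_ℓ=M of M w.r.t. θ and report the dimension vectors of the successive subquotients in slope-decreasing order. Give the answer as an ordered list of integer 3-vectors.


Interval decomposition of M: I[1,2], I[2,3]^2.
HN type (ℓ=3): μ^(1)=29; μ^(2)=-4; μ^(3)=-25

((0, 0, 2); (1, 1, 0); (0, 2, 0))


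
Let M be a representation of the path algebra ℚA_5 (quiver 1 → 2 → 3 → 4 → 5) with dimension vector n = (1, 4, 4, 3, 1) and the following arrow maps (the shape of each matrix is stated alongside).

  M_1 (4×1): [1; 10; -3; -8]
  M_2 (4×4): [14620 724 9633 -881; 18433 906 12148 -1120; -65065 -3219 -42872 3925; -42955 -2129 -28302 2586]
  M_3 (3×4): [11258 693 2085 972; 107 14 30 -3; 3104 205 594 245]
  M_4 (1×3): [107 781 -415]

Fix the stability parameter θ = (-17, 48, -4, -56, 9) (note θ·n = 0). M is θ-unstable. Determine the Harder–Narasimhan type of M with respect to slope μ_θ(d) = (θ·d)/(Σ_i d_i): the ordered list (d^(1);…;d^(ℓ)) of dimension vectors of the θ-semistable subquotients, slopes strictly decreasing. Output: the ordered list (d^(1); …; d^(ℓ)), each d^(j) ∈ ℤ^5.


Via rank(M_{q-1}∘⋯∘M_p): M ≅ I[1,3], I[2,4]^2, I[2,5].
μ_θ-semistable layers: μ^(1)=22; μ^(2)=9; μ^(3)=-4; μ^(4)=-17

((0, 1, 1, 0, 0); (0, 0, 0, 0, 1); (0, 3, 3, 3, 0); (1, 0, 0, 0, 0))


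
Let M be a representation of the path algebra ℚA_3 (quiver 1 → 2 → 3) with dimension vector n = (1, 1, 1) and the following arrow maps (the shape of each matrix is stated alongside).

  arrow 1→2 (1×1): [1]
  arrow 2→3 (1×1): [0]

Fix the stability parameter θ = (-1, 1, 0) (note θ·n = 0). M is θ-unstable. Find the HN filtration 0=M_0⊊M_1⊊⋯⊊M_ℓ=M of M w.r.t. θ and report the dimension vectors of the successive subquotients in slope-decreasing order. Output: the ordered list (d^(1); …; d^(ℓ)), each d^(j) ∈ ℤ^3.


Interval decomposition of M: I[1,2], I[3,3].
HN type (ℓ=3): μ^(1)=1; μ^(2)=0; μ^(3)=-1

((0, 1, 0); (0, 0, 1); (1, 0, 0))


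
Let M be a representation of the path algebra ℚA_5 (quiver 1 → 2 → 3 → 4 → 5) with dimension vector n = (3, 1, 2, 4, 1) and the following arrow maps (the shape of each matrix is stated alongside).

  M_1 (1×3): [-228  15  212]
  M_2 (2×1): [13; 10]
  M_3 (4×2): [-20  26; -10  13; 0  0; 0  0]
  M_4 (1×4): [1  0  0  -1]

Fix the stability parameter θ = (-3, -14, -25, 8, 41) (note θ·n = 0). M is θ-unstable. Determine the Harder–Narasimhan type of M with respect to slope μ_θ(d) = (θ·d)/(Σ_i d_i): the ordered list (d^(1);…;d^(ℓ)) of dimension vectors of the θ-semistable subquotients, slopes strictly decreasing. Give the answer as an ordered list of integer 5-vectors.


Barcode: M ≅ I[1,1]^2, I[1,3], I[3,5], I[4,4]^3. HN layers by μ_θ (5 steps, strictly decreasing):
  μ^(1)=41; μ^(2)=8; μ^(3)=-3; μ^(4)=-14; μ^(5)=-25

((0, 0, 0, 0, 1); (0, 0, 0, 4, 0); (2, 0, 0, 0, 0); (1, 1, 1, 0, 0); (0, 0, 1, 0, 0))


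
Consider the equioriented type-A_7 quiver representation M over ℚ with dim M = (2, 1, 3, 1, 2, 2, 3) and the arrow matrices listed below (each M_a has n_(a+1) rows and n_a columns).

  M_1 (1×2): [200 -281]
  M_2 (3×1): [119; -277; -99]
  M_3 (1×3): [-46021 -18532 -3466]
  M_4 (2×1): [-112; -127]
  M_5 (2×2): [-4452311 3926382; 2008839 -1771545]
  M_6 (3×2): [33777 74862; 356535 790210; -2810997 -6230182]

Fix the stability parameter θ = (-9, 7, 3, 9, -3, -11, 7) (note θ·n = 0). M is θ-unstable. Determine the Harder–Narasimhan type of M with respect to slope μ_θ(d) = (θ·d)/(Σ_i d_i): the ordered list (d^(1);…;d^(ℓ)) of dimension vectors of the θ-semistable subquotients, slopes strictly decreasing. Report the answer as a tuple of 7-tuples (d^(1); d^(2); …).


Interval decomposition of M: I[1,1], I[1,6], I[3,3]^2, I[5,7], I[7,7]^2.
HN type (ℓ=5): μ^(1)=7; μ^(2)=3; μ^(3)=1; μ^(4)=-7; μ^(5)=-9

((0, 0, 0, 0, 0, 0, 3); (0, 0, 2, 0, 0, 0, 0); (0, 1, 1, 1, 1, 1, 0); (0, 0, 0, 0, 1, 1, 0); (2, 0, 0, 0, 0, 0, 0))


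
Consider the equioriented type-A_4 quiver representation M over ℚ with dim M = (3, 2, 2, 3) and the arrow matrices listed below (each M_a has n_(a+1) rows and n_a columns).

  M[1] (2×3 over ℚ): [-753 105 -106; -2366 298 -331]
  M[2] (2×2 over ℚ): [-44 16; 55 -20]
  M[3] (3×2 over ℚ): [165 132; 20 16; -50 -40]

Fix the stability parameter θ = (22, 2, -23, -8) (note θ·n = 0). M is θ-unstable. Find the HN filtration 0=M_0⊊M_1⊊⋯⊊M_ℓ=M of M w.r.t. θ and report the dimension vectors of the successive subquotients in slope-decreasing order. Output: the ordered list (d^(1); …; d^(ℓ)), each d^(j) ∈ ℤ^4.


Interval decomposition of M: I[1,1], I[1,2], I[1,3], I[3,4], I[4,4]^2.
HN type (ℓ=5): μ^(1)=22; μ^(2)=12; μ^(3)=1/3; μ^(4)=-8; μ^(5)=-23

((1, 0, 0, 0); (1, 1, 0, 0); (1, 1, 1, 0); (0, 0, 0, 3); (0, 0, 1, 0))


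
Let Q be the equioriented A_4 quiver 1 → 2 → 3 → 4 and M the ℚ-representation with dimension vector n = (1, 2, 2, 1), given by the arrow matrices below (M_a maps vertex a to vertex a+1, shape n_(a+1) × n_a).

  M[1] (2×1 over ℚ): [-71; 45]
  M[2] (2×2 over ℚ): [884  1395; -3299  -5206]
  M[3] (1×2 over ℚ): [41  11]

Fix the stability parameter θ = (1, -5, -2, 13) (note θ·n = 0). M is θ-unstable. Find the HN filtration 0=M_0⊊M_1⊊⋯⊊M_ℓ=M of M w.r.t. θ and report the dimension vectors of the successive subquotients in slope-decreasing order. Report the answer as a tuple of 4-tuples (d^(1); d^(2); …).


Via rank(M_{q-1}∘⋯∘M_p): M ≅ I[1,3], I[2,4].
μ_θ-semistable layers: μ^(1)=13; μ^(2)=-2; μ^(3)=-5

((0, 0, 0, 1); (1, 1, 2, 0); (0, 1, 0, 0))


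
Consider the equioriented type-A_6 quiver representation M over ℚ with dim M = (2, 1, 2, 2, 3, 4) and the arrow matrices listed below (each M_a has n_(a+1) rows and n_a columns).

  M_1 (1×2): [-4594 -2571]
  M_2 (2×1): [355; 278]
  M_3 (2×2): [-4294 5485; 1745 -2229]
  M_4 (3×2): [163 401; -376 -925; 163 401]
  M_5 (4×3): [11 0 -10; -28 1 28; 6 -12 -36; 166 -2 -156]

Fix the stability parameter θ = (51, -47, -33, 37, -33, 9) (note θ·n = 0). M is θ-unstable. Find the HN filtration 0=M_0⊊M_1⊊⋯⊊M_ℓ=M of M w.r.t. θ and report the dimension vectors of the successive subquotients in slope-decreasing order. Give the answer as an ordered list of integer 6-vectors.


Barcode: M ≅ I[1,1], I[1,6], I[3,6], I[5,5], I[6,6]^2. HN layers by μ_θ (5 steps, strictly decreasing):
  μ^(1)=51; μ^(2)=9; μ^(3)=2; μ^(4)=-29/3; μ^(5)=-33

((1, 0, 0, 0, 0, 0); (0, 0, 0, 0, 0, 4); (0, 0, 0, 2, 2, 0); (1, 1, 1, 0, 0, 0); (0, 0, 1, 0, 1, 0))


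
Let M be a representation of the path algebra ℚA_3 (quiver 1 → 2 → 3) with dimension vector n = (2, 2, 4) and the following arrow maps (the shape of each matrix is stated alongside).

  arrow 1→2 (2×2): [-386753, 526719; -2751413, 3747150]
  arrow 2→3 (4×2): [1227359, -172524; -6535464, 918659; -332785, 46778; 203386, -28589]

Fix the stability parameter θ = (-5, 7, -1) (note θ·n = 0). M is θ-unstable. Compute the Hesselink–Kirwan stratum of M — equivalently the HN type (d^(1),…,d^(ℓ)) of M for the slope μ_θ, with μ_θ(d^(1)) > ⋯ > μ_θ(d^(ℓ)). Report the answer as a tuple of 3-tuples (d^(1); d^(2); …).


Via rank(M_{q-1}∘⋯∘M_p): M ≅ I[1,3]^2, I[3,3]^2.
μ_θ-semistable layers: μ^(1)=3; μ^(2)=-1; μ^(3)=-5

((0, 2, 2); (0, 0, 2); (2, 0, 0))


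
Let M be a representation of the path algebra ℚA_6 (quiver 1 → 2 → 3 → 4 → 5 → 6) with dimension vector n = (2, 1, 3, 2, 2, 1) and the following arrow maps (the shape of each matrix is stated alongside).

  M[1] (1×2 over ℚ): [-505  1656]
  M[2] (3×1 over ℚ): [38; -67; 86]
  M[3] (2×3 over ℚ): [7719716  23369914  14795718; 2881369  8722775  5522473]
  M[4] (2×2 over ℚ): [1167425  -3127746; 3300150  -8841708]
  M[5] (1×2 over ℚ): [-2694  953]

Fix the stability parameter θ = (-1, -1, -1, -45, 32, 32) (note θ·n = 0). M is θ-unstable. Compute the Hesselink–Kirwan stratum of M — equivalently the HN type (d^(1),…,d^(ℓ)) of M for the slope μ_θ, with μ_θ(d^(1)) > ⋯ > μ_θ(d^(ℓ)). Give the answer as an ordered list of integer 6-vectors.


Interval decomposition of M: I[1,1], I[1,4], I[3,3], I[3,5], I[5,6].
HN type (ℓ=4): μ^(1)=32; μ^(2)=-1; μ^(3)=-12; μ^(4)=-23

((0, 0, 0, 0, 2, 1); (1, 0, 1, 0, 0, 0); (1, 1, 1, 1, 0, 0); (0, 0, 1, 1, 0, 0))


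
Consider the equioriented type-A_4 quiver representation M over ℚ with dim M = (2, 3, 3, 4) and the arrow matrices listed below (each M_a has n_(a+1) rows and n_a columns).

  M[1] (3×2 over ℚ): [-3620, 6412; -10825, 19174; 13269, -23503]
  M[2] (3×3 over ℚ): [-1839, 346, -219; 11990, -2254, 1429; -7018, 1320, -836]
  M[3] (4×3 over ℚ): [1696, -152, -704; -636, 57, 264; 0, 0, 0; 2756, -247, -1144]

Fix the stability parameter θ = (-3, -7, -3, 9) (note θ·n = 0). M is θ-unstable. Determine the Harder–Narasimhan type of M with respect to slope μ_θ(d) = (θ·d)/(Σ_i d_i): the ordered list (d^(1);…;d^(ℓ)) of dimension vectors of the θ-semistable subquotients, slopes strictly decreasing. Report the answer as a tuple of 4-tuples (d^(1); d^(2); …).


Interval decomposition of M: I[1,2], I[1,4], I[2,3], I[3,3], I[4,4]^3.
HN type (ℓ=4): μ^(1)=9; μ^(2)=-3; μ^(3)=-5; μ^(4)=-7

((0, 0, 0, 4); (0, 0, 3, 0); (2, 2, 0, 0); (0, 1, 0, 0))


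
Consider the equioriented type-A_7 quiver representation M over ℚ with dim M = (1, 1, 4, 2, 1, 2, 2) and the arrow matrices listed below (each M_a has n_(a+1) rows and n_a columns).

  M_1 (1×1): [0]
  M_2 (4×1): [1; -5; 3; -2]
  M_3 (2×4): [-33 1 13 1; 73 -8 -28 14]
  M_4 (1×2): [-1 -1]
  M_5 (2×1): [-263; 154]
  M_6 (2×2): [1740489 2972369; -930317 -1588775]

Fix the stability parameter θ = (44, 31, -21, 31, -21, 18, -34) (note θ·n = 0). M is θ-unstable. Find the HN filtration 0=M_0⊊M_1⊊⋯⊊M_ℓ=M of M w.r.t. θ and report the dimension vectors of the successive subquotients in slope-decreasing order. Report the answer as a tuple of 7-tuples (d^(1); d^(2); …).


Barcode: M ≅ I[1,1], I[2,4], I[3,3]^2, I[3,7], I[6,7]. HN layers by μ_θ (6 steps, strictly decreasing):
  μ^(1)=44; μ^(2)=31; μ^(3)=5; μ^(4)=-3/2; μ^(5)=-8; μ^(6)=-21

((1, 0, 0, 0, 0, 0, 0); (0, 0, 0, 1, 0, 0, 0); (0, 1, 1, 0, 0, 0, 0); (0, 0, 0, 1, 1, 1, 1); (0, 0, 0, 0, 0, 1, 1); (0, 0, 3, 0, 0, 0, 0))


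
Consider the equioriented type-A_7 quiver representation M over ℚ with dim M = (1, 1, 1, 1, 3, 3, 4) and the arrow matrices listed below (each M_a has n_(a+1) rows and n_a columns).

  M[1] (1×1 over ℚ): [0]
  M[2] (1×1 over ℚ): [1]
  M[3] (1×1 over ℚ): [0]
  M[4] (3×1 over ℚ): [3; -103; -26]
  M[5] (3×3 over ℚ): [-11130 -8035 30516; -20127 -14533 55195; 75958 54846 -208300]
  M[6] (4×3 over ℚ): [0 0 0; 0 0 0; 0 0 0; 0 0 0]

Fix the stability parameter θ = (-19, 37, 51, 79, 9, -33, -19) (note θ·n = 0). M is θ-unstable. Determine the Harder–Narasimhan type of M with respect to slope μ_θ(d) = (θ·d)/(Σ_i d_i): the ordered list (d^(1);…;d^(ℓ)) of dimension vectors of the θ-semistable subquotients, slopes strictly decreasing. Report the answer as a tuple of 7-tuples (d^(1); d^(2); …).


Via rank(M_{q-1}∘⋯∘M_p): M ≅ I[1,1], I[2,3], I[4,6], I[5,6]^2, I[7,7]^4.
μ_θ-semistable layers: μ^(1)=51; μ^(2)=37; μ^(3)=55/3; μ^(4)=-12; μ^(5)=-19

((0, 0, 1, 0, 0, 0, 0); (0, 1, 0, 0, 0, 0, 0); (0, 0, 0, 1, 1, 1, 0); (0, 0, 0, 0, 2, 2, 0); (1, 0, 0, 0, 0, 0, 4))


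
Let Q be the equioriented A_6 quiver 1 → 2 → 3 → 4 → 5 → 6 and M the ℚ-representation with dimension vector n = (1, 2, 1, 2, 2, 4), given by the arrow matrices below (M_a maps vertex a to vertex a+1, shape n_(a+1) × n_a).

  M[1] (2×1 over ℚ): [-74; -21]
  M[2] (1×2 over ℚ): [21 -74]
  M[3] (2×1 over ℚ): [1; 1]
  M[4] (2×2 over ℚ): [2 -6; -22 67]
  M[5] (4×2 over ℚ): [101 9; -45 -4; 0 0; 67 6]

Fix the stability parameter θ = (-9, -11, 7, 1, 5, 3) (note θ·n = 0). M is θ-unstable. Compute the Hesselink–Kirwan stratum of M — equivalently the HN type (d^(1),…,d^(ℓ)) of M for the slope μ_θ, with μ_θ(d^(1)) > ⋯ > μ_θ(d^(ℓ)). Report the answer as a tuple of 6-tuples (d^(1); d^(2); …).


Barcode: M ≅ I[1,2], I[2,6], I[4,6], I[6,6]^2. HN layers by μ_θ (5 steps, strictly decreasing):
  μ^(1)=4; μ^(2)=3; μ^(3)=1; μ^(4)=-10; μ^(5)=-11

((0, 0, 1, 1, 2, 2); (0, 0, 0, 0, 0, 2); (0, 0, 0, 1, 0, 0); (1, 1, 0, 0, 0, 0); (0, 1, 0, 0, 0, 0))


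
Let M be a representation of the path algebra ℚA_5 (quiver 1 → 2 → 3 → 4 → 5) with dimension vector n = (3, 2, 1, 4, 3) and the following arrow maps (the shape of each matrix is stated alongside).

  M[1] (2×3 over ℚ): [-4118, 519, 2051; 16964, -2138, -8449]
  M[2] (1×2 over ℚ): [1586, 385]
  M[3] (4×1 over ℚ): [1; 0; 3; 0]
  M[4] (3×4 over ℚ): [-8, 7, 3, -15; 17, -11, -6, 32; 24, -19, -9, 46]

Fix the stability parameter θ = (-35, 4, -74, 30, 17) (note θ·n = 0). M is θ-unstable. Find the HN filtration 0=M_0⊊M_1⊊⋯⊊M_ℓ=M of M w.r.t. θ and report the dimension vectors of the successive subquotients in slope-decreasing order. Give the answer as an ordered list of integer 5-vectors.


Via rank(M_{q-1}∘⋯∘M_p): M ≅ I[1,1], I[1,2], I[1,5], I[4,4], I[4,5]^2.
μ_θ-semistable layers: μ^(1)=30; μ^(2)=47/2; μ^(3)=4; μ^(4)=-35

((0, 0, 0, 1, 0); (0, 0, 0, 3, 3); (0, 1, 0, 0, 0); (3, 1, 1, 0, 0))
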